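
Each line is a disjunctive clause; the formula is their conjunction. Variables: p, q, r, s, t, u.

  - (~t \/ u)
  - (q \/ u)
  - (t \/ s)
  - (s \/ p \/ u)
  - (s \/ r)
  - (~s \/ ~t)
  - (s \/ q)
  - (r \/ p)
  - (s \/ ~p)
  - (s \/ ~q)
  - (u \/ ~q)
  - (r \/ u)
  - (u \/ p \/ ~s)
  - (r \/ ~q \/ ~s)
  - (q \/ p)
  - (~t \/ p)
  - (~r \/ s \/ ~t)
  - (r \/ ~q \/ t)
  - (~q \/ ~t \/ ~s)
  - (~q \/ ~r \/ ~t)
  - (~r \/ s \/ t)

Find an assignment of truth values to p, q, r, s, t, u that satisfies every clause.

p = 0, q = 1, r = 1, s = 1, t = 0, u = 1

Pure literal: u appears only positively; assign u = True.
Branch on p: take p = False.
  then r is forced to True.
  then q is forced to True.
  then s is forced to True.
  then t is forced to False.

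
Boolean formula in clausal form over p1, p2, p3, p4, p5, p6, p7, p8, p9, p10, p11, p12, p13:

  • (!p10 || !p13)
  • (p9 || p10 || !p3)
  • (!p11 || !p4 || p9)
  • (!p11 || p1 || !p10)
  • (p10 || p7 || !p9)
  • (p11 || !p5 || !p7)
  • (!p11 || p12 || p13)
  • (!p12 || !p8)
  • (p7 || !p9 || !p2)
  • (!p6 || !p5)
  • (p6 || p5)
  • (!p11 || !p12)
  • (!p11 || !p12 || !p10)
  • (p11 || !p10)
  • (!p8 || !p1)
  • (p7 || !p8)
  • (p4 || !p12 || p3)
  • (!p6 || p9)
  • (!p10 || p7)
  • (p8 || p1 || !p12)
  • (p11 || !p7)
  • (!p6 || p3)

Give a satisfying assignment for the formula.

p1 = 0, p2 = 0, p3 = 1, p4 = 1, p5 = 0, p6 = 1, p7 = 1, p8 = 1, p9 = 1, p10 = 0, p11 = 1, p12 = 0, p13 = 1

Check each clause:
  1. (!p13 || !p10) — !p10 is true.
  2. (!p3 || p10 || p9) — p9 is true.
  3. (!p4 || !p11 || p9) — p9 is true.
  4. (p1 || !p11 || !p10) — !p10 is true.
  5. (!p9 || p10 || p7) — p7 is true.
  6. (!p5 || p11 || !p7) — p11 is true.
  7. (!p11 || p12 || p13) — p13 is true.
  8. (!p8 || !p12) — !p12 is true.
  9. (!p2 || p7 || !p9) — !p2 is true.
  10. (!p5 || !p6) — !p5 is true.
  11. (p5 || p6) — p6 is true.
  12. (!p11 || !p12) — !p12 is true.
  13. (!p10 || !p12 || !p11) — !p12 is true.
  14. (!p10 || p11) — p11 is true.
  15. (!p8 || !p1) — !p1 is true.
  16. (!p8 || p7) — p7 is true.
  17. (p4 || p3 || !p12) — p3 is true.
  18. (!p6 || p9) — p9 is true.
  19. (p7 || !p10) — !p10 is true.
  20. (!p12 || p1 || p8) — p8 is true.
  21. (p11 || !p7) — p11 is true.
  22. (!p6 || p3) — p3 is true.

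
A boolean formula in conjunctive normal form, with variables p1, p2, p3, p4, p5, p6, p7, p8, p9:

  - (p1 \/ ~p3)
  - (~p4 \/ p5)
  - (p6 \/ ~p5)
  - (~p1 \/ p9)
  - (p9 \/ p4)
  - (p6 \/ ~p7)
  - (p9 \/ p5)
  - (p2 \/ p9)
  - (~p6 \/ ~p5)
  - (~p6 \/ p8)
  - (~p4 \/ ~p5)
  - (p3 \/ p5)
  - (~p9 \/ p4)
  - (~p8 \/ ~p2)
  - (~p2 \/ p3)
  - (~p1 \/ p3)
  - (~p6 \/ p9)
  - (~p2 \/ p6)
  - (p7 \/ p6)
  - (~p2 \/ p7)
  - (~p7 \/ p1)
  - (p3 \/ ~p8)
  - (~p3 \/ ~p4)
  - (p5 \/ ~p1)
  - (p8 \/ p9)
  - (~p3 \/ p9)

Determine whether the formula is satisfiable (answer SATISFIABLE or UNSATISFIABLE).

UNSATISFIABLE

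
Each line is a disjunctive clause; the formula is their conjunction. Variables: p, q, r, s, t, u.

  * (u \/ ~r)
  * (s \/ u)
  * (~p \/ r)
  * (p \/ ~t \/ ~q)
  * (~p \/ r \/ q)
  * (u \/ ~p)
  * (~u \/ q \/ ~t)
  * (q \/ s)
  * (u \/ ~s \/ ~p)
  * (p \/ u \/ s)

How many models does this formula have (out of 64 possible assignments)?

14

Case analysis on p and u:
  p=1, u=1: 5 of the 16 assignments to (q,r,s,t) work.
  p=1, u=0: a clause becomes empty — 0.
  p=0, u=1: r free; 3 ways for (q,s,t) × 2^1 = 6.
  p=0, u=0: remaining (q,r,s,t) ∈ {(0,0,1,0); (0,0,1,1); (1,0,1,0)} — 3.
Total: 5 + 0 + 6 + 3 = 14.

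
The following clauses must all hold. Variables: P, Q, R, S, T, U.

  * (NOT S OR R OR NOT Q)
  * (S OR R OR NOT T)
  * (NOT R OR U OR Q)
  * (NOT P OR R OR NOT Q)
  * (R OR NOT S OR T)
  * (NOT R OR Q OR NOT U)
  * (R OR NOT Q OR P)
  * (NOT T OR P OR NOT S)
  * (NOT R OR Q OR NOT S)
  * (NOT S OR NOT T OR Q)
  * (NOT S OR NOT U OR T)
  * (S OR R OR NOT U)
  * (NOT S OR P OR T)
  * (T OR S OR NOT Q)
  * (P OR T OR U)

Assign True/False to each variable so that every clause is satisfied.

P = True, Q = True, R = True, S = True, T = True, U = False

Check each clause:
  1. (R OR NOT Q OR NOT S) — R is true.
  2. (R OR NOT T OR S) — R is true.
  3. (Q OR NOT R OR U) — Q is true.
  4. (R OR NOT P OR NOT Q) — R is true.
  5. (R OR T OR NOT S) — R is true.
  6. (NOT R OR NOT U OR Q) — NOT U is true.
  7. (NOT Q OR P OR R) — P is true.
  8. (P OR NOT S OR NOT T) — P is true.
  9. (NOT S OR Q OR NOT R) — Q is true.
  10. (Q OR NOT S OR NOT T) — Q is true.
  11. (NOT S OR T OR NOT U) — NOT U is true.
  12. (R OR S OR NOT U) — NOT U is true.
  13. (NOT S OR T OR P) — P is true.
  14. (T OR NOT Q OR S) — S is true.
  15. (P OR T OR U) — P is true.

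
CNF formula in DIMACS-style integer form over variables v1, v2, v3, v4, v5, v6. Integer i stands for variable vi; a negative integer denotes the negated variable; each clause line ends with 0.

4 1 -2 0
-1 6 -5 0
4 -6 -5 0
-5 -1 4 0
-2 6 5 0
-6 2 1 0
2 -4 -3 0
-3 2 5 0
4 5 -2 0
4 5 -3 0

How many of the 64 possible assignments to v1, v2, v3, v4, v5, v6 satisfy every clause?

20

Split on v5, then v2.
  v5=1, v2=1: v3 free; 3 ways for (v1,v4,v6) × 2^1 = 6.
  v5=1, v2=0: remaining (v1,v3,v4,v6) ∈ {(0,0,0,0); (0,0,1,0); (0,1,0,0); (1,0,1,1)} — 4.
  v5=0, v2=1: remaining (v1,v3,v4,v6) ∈ {(0,0,1,1); (0,1,1,1); (1,0,1,1); (1,1,1,1)} — 4.
  v5=0, v2=0: v4 free; 3 ways for (v1,v3,v6) × 2^1 = 6.
Total: 6 + 4 + 4 + 6 = 20.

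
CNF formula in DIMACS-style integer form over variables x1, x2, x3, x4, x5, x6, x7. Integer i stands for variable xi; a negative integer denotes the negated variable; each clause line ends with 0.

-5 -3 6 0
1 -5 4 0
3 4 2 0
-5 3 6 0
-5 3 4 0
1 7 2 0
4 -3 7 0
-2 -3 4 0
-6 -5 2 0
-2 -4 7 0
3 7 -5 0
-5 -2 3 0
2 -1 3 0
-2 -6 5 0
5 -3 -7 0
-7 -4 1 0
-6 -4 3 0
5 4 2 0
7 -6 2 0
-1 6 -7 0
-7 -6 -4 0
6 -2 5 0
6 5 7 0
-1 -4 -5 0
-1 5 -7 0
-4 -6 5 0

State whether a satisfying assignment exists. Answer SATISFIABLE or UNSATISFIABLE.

x5 = True:
  x3 = True:
    propagation gives x6=True, x2=True, x4=True, x7=True; an empty clause results — contradiction.
  x3 = False:
    propagation gives x6=True, x4=True; an empty clause results — contradiction.
x5 = False:
  x7 = True:
    propagation gives x3=False, x1=False, x4=False, x2=True; an empty clause results — contradiction.
  x7 = False:
    propagation gives x6=True, x2=False; an empty clause results — contradiction.
Every branch closes, so no satisfying assignment exists.

UNSATISFIABLE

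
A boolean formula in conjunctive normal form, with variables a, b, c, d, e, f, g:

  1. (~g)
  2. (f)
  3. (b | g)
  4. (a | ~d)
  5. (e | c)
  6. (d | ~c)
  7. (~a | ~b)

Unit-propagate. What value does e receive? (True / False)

True

(~g) stands alone — g = False.
(f) is a unit clause: f = True.
From (g | b) and g = False: b = True.
From (~a | ~b) and b = True: a = False.
From (a | ~d) and a = False: d = False.
In (~c | d), d is now false; ~c must hold, so c = False.
From (e | c) and c = False: e = True.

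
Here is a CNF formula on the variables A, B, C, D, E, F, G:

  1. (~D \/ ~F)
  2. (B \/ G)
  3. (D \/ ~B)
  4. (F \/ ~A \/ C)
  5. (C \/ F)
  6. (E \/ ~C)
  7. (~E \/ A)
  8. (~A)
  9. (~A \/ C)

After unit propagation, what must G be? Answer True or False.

(~A) stands alone — A = False.
(~E \/ A) with A = False leaves only ~E, so E = False.
(E \/ ~C): since E = False, the clause reduces to (~C). C = False.
From (C \/ F) and C = False: F = True.
In (~F \/ ~D), ~F is now false; ~D must hold, so D = False.
(~B \/ D): since D = False, the clause reduces to (~B). B = False.
(B \/ G): since B = False, the clause reduces to (G). G = True.

True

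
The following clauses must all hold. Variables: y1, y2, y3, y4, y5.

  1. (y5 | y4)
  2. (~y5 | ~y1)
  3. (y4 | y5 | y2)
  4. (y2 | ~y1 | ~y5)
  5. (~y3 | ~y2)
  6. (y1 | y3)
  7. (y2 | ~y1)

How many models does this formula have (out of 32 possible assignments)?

Satisfying assignments:
  y1=0 y2=0 y3=1 y4=0 y5=1
  y1=0 y2=0 y3=1 y4=1 y5=0
  y1=0 y2=0 y3=1 y4=1 y5=1
  y1=1 y2=1 y3=0 y4=1 y5=0
That's 4 in total.

4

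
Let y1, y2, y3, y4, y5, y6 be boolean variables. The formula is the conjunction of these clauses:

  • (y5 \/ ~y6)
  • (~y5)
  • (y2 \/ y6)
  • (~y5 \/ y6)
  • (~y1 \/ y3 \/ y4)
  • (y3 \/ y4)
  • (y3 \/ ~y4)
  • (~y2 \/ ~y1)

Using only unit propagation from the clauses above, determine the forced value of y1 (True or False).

False

Unit clause (~y5) sets y5 = False.
(y5 \/ ~y6): since y5 = False, the clause reduces to (~y6). y6 = False.
(y2 \/ y6) with y6 = False leaves only y2, so y2 = True.
In (~y2 \/ ~y1), ~y2 is now false; ~y1 must hold, so y1 = False.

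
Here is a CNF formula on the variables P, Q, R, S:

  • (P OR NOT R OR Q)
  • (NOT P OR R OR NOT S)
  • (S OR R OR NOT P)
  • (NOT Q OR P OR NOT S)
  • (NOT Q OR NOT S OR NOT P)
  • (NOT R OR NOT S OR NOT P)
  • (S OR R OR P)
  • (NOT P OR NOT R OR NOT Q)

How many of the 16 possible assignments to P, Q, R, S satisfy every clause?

3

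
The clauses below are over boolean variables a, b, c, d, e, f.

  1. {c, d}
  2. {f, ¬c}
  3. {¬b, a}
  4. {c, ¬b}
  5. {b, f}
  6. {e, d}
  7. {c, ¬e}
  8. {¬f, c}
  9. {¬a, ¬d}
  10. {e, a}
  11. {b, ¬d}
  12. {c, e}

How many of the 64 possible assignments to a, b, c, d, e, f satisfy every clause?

The models are:
  a=0 b=0 c=1 d=0 e=1 f=1
  a=1 b=0 c=1 d=0 e=1 f=1
  a=1 b=1 c=1 d=0 e=1 f=1
That's 3 in total.

3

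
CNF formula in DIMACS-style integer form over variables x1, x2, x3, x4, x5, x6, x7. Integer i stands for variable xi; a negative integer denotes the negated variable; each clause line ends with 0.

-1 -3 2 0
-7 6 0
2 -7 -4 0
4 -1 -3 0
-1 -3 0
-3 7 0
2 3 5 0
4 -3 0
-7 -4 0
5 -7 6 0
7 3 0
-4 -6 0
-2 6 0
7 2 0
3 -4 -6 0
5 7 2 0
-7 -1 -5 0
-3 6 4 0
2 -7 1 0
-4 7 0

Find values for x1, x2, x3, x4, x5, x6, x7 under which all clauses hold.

Branch on x1: take x1 = False.
Set x2 = True and propagate.
  then x6 is forced to True.
  then x4 is forced to False.
  then x3 is forced to False.
  then x7 is forced to True.
x5 is now unconstrained; take x5 = False.
Every clause has at least one true literal under this assignment.

x1 = 0, x2 = 1, x3 = 0, x4 = 0, x5 = 0, x6 = 1, x7 = 1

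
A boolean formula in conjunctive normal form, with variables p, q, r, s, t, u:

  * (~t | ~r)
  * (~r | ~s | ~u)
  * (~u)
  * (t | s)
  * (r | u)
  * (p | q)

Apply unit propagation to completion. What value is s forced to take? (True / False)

True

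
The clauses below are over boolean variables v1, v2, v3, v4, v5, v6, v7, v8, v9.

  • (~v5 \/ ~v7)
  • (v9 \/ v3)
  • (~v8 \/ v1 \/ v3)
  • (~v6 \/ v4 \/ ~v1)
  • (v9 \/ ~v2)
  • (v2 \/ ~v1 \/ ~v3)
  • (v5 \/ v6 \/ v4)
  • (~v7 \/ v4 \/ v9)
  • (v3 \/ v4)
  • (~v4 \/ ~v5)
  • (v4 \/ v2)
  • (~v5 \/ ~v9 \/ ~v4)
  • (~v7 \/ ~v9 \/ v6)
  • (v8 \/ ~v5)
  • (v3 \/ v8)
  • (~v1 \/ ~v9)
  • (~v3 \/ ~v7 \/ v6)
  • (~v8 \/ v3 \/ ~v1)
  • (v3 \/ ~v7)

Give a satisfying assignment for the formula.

v7 occurs only negated in the remaining clauses — set v7 = False.
Branch on v1: take v1 = False.
Branch on v2: take v2 = True.
  then v9 is forced to True.
The remaining clauses are satisfied by v3 = True, v4 = False, v5 = False, v6 = True, v8 = False.
Check each clause:
  1. (~v5 \/ ~v7) — ~v7 is true.
  2. (v9 \/ v3) — v9 is true.
  3. (v1 \/ v3 \/ ~v8) — ~v8 is true.
  4. (v4 \/ ~v1 \/ ~v6) — ~v1 is true.
  5. (v9 \/ ~v2) — v9 is true.
  6. (~v1 \/ ~v3 \/ v2) — v2 is true.
  7. (v4 \/ v5 \/ v6) — v6 is true.
  8. (v9 \/ ~v7 \/ v4) — v9 is true.
  9. (v3 \/ v4) — v3 is true.
  10. (~v5 \/ ~v4) — ~v5 is true.
  11. (v2 \/ v4) — v2 is true.
  12. (~v4 \/ ~v5 \/ ~v9) — ~v5 is true.
  13. (~v7 \/ v6 \/ ~v9) — ~v7 is true.
  14. (~v5 \/ v8) — ~v5 is true.
  15. (v8 \/ v3) — v3 is true.
  16. (~v1 \/ ~v9) — ~v1 is true.
  17. (~v3 \/ v6 \/ ~v7) — ~v7 is true.
  18. (~v1 \/ v3 \/ ~v8) — ~v8 is true.
  19. (v3 \/ ~v7) — ~v7 is true.

v1 = 0  v2 = 1  v3 = 1  v4 = 0  v5 = 0  v6 = 1  v7 = 0  v8 = 0  v9 = 1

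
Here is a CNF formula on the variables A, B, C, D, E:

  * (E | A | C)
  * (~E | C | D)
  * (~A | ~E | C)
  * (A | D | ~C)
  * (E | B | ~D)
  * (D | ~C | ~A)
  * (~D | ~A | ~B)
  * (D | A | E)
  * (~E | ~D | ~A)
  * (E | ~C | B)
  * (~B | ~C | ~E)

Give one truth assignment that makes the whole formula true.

Set A = True and propagate.
For the remaining variables, B = False, C = False, D = False, E = False works.
Every clause has at least one true literal under this assignment.
Check each clause:
  1. (A | C | E) — A is true.
  2. (~E | D | C) — ~E is true.
  3. (~E | C | ~A) — ~E is true.
  4. (A | D | ~C) — A is true.
  5. (B | ~D | E) — ~D is true.
  6. (~C | ~A | D) — ~C is true.
  7. (~A | ~B | ~D) — ~D is true.
  8. (D | A | E) — A is true.
  9. (~D | ~A | ~E) — ~E is true.
  10. (~C | E | B) — ~C is true.
  11. (~C | ~E | ~B) — ~E is true.

A=T, B=F, C=F, D=F, E=F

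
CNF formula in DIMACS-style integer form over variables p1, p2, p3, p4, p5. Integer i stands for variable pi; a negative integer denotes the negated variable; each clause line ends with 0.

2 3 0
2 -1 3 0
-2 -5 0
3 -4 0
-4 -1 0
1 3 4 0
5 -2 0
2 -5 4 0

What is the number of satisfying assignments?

4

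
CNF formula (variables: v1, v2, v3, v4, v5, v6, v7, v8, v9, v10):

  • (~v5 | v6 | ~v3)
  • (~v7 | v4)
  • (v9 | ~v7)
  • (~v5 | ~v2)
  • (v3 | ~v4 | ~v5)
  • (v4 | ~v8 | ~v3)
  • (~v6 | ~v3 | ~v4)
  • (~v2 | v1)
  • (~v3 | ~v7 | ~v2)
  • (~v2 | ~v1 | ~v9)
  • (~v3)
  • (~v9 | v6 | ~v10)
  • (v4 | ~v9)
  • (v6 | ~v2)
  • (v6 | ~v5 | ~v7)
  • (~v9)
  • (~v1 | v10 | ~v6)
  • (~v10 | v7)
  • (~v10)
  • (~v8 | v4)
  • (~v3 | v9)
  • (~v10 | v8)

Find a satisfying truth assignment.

v1=F  v2=F  v3=F  v4=F  v5=F  v6=F  v7=F  v8=F  v9=F  v10=F

(~v3) is a unit clause, so v3 = False.
(~v9) is a unit clause, so v9 = False.
(~v7) is a unit clause, so v7 = False.
The clause (~v10) is unit: v10 must be False.
Pure literal: v2 appears only negated; assign v2 = False.
Pure literal: v5 appears only negated; assign v5 = False.
Set v1 = False and propagate.
For the remaining variables, v4 = False, v6 = False, v8 = False works.
Check each clause:
  1. (~v5 | v6 | ~v3) — ~v5 is true.
  2. (~v7 | v4) — ~v7 is true.
  3. (~v7 | v9) — ~v7 is true.
  4. (~v2 | ~v5) — ~v5 is true.
  5. (~v5 | ~v4 | v3) — ~v4 is true.
  6. (~v8 | v4 | ~v3) — ~v8 is true.
  7. (~v6 | ~v3 | ~v4) — ~v6 is true.
  8. (v1 | ~v2) — ~v2 is true.
  9. (~v7 | ~v2 | ~v3) — ~v7 is true.
  10. (~v1 | ~v2 | ~v9) — ~v9 is true.
  11. (~v3) — ~v3 is true.
  12. (v6 | ~v10 | ~v9) — ~v10 is true.
  13. (~v9 | v4) — ~v9 is true.
  14. (~v2 | v6) — ~v2 is true.
  15. (~v5 | v6 | ~v7) — ~v7 is true.
  16. (~v9) — ~v9 is true.
  17. (~v1 | ~v6 | v10) — ~v6 is true.
  18. (v7 | ~v10) — ~v10 is true.
  19. (~v10) — ~v10 is true.
  20. (v4 | ~v8) — ~v8 is true.
  21. (~v3 | v9) — ~v3 is true.
  22. (v8 | ~v10) — ~v10 is true.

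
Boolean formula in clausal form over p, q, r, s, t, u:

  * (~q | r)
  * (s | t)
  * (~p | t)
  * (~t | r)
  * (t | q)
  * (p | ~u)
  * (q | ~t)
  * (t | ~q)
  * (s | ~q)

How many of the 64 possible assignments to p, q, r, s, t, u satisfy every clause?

3

Satisfying assignments:
  p=F q=T r=T s=T t=T u=F
  p=T q=T r=T s=T t=T u=F
  p=T q=T r=T s=T t=T u=T
Count: 3.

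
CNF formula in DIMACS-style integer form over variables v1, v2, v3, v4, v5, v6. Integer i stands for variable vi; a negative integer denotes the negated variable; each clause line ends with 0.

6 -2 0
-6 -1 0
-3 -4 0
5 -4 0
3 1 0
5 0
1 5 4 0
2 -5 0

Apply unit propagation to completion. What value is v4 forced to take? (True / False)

(v5) stands alone — v5 = True.
In (v2 | ~v5), ~v5 is now false; v2 must hold, so v2 = True.
(~v2 | v6): since v2 = True, the clause reduces to (v6). v6 = True.
(~v1 | ~v6): since v6 = True, the clause reduces to (~v1). v1 = False.
From (v1 | v3) and v1 = False: v3 = True.
From (~v4 | ~v3) and v3 = True: v4 = False.

False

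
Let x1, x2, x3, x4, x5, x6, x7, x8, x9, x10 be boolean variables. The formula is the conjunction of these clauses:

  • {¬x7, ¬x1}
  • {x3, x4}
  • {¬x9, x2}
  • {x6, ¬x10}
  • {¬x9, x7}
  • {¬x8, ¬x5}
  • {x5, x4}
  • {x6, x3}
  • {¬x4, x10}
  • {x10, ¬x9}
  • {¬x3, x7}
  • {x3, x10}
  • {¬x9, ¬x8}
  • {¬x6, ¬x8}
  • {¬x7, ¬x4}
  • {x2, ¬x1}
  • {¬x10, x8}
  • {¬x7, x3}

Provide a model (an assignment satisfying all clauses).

Pure literal: x1 appears only negated; assign x1 = False.
Pure literal: x9 appears only negated; assign x9 = False.
Set x3 = True and propagate.
  then x7 is forced to True.
  then x4 is forced to False.
  then x5 is forced to True.
  then x8 is forced to False.
  then x10 is forced to False.
x2, x6 are now unconstrained; take x2 = False, x6 = True.
Every clause has at least one true literal under this assignment.

x1=F, x2=F, x3=T, x4=F, x5=T, x6=T, x7=T, x8=F, x9=F, x10=F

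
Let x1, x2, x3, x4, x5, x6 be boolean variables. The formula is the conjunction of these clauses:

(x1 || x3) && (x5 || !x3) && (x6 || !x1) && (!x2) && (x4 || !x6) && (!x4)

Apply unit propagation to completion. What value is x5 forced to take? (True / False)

(!x2) is a unit clause: x2 = False.
Unit clause (!x4) sets x4 = False.
In (x4 || !x6), x4 is now false; !x6 must hold, so x6 = False.
(!x1 || x6): since x6 = False, the clause reduces to (!x1). x1 = False.
From (x1 || x3) and x1 = False: x3 = True.
From (x5 || !x3) and x3 = True: x5 = True.

True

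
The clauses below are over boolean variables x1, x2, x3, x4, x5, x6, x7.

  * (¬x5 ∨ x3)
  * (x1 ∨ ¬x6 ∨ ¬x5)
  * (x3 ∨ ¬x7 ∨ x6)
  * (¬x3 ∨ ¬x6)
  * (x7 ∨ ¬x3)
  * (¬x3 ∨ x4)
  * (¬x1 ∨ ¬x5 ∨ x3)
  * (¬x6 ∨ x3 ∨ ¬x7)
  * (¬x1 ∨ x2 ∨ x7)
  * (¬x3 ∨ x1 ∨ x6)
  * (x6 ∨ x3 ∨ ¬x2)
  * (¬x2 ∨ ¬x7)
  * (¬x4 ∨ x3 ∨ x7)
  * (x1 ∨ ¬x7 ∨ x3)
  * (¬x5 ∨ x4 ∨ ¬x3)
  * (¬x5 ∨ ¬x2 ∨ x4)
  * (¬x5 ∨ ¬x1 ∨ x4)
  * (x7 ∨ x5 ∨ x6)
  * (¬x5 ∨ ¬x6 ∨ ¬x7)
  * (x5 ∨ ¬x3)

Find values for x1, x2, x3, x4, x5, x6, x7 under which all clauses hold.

Set x1 = False and propagate.
Branch on x2: take x2 = True.
  then x7 is forced to False.
  then x3 is forced to False.
  then x5 is forced to False.
  then x6 is forced to True.
  then x4 is forced to False.
Every clause has at least one true literal under this assignment.

x1=False  x2=True  x3=False  x4=False  x5=False  x6=True  x7=False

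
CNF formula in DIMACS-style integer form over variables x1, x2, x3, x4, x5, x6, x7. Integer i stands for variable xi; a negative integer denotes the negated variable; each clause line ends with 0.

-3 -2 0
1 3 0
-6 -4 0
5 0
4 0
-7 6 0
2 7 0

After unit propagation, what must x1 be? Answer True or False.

(x5) is a unit clause: x5 = True.
(x4) is a unit clause: x4 = True.
(!x6 || !x4): since x4 = True, the clause reduces to (!x6). x6 = False.
(!x7 || x6): since x6 = False, the clause reduces to (!x7). x7 = False.
(x7 || x2) with x7 = False leaves only x2, so x2 = True.
From (!x3 || !x2) and x2 = True: x3 = False.
(x3 || x1): since x3 = False, the clause reduces to (x1). x1 = True.

True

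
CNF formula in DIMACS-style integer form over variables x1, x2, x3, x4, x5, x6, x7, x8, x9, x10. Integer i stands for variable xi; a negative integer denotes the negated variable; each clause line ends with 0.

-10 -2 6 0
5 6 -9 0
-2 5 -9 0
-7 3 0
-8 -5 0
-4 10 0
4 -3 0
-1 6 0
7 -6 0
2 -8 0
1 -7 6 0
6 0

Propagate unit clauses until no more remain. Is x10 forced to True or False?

True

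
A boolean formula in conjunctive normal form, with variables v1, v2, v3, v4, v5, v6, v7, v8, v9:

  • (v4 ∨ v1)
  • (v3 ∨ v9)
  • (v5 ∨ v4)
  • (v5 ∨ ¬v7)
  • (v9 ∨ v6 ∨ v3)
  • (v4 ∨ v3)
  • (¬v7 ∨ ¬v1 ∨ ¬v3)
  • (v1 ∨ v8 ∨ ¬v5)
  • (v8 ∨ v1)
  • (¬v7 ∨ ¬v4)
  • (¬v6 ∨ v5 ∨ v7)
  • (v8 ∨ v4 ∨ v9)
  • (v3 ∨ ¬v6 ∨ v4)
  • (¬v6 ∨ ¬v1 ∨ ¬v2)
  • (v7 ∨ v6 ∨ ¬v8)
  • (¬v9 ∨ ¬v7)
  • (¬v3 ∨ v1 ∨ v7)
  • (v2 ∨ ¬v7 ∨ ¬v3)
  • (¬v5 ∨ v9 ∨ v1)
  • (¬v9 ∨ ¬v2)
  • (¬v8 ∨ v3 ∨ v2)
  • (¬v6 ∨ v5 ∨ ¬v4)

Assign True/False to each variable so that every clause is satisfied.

Branch on v1: take v1 = True.
Set v2 = False and propagate.
Branch on v3: take v3 = True.
  then v7 is forced to False.
The remaining clauses are satisfied by v4 = True, v5 = True, v6 = True, v8 = True, v9 = False.

v1=1  v2=0  v3=1  v4=1  v5=1  v6=1  v7=0  v8=1  v9=0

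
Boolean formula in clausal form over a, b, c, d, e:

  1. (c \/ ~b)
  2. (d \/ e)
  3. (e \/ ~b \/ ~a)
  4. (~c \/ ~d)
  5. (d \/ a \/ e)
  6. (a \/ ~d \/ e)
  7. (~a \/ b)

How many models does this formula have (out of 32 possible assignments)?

The models are:
  a=F b=F c=F d=F e=T
  a=F b=F c=F d=T e=T
  a=F b=F c=T d=F e=T
  a=F b=T c=T d=F e=T
  a=T b=T c=T d=F e=T
Count: 5.

5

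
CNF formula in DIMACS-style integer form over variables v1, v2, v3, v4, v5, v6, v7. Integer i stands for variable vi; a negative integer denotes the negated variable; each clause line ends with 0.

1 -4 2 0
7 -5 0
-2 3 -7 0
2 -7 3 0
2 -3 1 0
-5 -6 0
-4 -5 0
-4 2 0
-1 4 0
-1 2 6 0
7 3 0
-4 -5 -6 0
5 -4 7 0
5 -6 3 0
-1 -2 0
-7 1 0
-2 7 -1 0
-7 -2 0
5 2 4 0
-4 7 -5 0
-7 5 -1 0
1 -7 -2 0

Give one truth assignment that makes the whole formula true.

Set v1 = False and propagate.
  then v7 is forced to False.
  then v5 is forced to False.
  then v3 is forced to True.
  then v2 is forced to True.
  then v4 is forced to False.
v6 is now unconstrained; take v6 = False.
Every clause has at least one true literal under this assignment.

v1=False, v2=True, v3=True, v4=False, v5=False, v6=False, v7=False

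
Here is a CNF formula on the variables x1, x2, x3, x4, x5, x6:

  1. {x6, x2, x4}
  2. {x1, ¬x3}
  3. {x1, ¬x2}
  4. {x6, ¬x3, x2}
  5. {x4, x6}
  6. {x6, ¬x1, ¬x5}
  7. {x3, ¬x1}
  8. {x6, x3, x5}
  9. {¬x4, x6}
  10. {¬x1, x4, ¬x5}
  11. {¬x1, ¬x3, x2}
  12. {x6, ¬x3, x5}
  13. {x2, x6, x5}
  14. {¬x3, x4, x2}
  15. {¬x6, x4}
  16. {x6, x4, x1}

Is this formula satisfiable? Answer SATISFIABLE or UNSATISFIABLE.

Try x1 = False.
  then x3 is forced to False.
  then x2 is forced to False.
For the remaining variables, x4 = True, x5 = True, x6 = True works.
Every clause has at least one true literal under this assignment.
So x1 = 0  x2 = 0  x3 = 0  x4 = 1  x5 = 1  x6 = 1 is a satisfying assignment.

SATISFIABLE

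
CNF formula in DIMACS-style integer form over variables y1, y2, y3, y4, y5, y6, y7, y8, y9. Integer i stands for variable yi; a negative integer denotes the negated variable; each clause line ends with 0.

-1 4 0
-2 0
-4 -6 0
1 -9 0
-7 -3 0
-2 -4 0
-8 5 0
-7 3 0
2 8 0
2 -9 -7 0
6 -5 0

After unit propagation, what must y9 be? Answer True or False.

False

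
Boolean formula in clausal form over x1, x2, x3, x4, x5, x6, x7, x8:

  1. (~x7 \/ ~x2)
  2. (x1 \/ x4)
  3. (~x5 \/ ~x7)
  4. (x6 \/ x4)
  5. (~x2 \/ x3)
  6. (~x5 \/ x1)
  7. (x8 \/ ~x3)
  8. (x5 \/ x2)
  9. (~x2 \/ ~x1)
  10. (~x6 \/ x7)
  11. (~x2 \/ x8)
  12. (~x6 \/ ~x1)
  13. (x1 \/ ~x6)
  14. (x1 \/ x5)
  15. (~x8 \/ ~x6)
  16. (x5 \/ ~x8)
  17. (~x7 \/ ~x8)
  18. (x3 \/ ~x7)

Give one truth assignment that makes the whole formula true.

x1 = True, x2 = False, x3 = True, x4 = True, x5 = True, x6 = False, x7 = False, x8 = True

Check each clause:
  1. (~x2 \/ ~x7) — ~x7 is true.
  2. (x1 \/ x4) — x1 is true.
  3. (~x7 \/ ~x5) — ~x7 is true.
  4. (x4 \/ x6) — x4 is true.
  5. (x3 \/ ~x2) — x3 is true.
  6. (~x5 \/ x1) — x1 is true.
  7. (~x3 \/ x8) — x8 is true.
  8. (x5 \/ x2) — x5 is true.
  9. (~x1 \/ ~x2) — ~x2 is true.
  10. (~x6 \/ x7) — ~x6 is true.
  11. (~x2 \/ x8) — x8 is true.
  12. (~x1 \/ ~x6) — ~x6 is true.
  13. (~x6 \/ x1) — x1 is true.
  14. (x1 \/ x5) — x1 is true.
  15. (~x6 \/ ~x8) — ~x6 is true.
  16. (~x8 \/ x5) — x5 is true.
  17. (~x7 \/ ~x8) — ~x7 is true.
  18. (~x7 \/ x3) — ~x7 is true.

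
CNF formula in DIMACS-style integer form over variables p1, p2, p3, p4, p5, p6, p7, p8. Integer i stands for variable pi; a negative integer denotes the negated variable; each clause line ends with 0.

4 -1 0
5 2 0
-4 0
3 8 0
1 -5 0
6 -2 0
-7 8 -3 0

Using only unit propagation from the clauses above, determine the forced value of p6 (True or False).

(~p4) stands alone — p4 = False.
(p4 \/ ~p1) with p4 = False leaves only ~p1, so p1 = False.
From (~p5 \/ p1) and p1 = False: p5 = False.
From (p5 \/ p2) and p5 = False: p2 = True.
(~p2 \/ p6) with p2 = True leaves only p6, so p6 = True.

True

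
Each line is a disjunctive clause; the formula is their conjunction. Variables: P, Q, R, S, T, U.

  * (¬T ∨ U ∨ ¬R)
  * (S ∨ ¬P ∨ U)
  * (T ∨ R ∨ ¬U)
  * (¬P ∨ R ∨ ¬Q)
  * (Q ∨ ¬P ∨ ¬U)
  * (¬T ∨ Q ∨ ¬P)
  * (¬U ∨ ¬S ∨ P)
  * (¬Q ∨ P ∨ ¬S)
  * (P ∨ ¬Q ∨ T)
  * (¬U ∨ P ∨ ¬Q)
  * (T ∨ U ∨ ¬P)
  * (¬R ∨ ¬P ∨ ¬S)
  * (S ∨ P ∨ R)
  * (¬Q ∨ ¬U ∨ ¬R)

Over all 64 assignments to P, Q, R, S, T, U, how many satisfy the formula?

The models are:
  P=0 Q=0 R=0 S=1 T=0 U=0
  P=0 Q=0 R=0 S=1 T=1 U=0
  P=0 Q=0 R=1 S=0 T=0 U=0
  P=0 Q=0 R=1 S=0 T=0 U=1
  P=0 Q=0 R=1 S=0 T=1 U=1
  P=0 Q=0 R=1 S=1 T=0 U=0
That's 6 in total.

6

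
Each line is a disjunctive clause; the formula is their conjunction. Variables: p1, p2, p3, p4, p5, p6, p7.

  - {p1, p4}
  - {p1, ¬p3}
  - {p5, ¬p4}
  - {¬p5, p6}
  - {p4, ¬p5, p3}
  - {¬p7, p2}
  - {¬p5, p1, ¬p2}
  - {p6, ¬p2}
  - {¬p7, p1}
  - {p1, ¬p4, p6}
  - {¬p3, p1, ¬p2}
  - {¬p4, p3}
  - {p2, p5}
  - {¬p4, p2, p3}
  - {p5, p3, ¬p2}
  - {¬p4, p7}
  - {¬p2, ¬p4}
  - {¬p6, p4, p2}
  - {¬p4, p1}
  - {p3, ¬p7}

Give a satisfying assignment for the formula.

p1 occurs only positively in the remaining clauses — set p1 = True.
Set p2 = True and propagate.
  then p6 is forced to True.
  then p4 is forced to False.
Set p3 = True and propagate.
p5, p7 are now unconstrained; take p5 = False, p7 = True.
Every clause has at least one true literal under this assignment.

p1 = True, p2 = True, p3 = True, p4 = False, p5 = False, p6 = True, p7 = True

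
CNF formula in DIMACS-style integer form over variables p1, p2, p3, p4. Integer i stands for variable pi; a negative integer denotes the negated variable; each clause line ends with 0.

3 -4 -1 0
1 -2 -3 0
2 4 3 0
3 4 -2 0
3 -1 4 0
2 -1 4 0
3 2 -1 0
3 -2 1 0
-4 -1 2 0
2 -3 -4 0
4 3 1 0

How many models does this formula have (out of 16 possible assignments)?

4

The models are:
  p1=F p2=F p3=F p4=T
  p1=F p2=F p3=T p4=F
  p1=T p2=T p3=T p4=F
  p1=T p2=T p3=T p4=T
That's 4 in total.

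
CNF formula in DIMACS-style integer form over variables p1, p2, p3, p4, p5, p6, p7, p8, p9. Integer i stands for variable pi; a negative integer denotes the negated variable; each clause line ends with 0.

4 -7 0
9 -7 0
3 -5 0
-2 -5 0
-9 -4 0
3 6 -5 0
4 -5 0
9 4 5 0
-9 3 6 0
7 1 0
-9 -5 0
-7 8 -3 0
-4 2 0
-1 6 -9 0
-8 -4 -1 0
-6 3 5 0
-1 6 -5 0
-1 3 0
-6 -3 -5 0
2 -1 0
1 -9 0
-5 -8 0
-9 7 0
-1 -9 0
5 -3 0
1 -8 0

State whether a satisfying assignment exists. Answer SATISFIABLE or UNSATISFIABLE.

p5 = True:
  propagation gives p3=True, p2=False, p4=True; an empty clause results — contradiction.
p5 = False:
  propagation gives p3=False, p6=False, p9=False, p7=False; an empty clause results — contradiction.
Every branch closes, so no satisfying assignment exists.

UNSATISFIABLE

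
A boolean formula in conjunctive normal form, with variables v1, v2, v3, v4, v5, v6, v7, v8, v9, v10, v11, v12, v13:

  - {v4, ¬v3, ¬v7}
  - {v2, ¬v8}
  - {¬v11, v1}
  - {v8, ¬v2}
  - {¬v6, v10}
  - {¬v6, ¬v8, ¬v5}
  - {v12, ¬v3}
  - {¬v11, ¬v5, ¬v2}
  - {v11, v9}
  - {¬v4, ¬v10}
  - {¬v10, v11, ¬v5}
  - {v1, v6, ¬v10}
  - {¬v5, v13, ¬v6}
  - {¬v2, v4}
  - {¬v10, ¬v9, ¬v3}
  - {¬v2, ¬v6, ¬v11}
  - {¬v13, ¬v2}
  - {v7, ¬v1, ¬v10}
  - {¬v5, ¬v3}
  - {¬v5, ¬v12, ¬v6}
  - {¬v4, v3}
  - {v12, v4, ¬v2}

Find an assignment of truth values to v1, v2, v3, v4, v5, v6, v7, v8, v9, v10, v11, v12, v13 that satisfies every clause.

Pure literal: v5 appears only negated; assign v5 = False.
Branch on v1: take v1 = True.
Set v2 = True and propagate.
  then v8 is forced to True.
  then v4 is forced to True.
  then v10 is forced to False.
  then v6 is forced to False.
  then v13 is forced to False.
  then v3 is forced to True.
  then v12 is forced to True.
The remaining clauses are satisfied by v7 = True, v9 = True, v11 = False.

v1=True, v2=True, v3=True, v4=True, v5=False, v6=False, v7=True, v8=True, v9=True, v10=False, v11=False, v12=True, v13=False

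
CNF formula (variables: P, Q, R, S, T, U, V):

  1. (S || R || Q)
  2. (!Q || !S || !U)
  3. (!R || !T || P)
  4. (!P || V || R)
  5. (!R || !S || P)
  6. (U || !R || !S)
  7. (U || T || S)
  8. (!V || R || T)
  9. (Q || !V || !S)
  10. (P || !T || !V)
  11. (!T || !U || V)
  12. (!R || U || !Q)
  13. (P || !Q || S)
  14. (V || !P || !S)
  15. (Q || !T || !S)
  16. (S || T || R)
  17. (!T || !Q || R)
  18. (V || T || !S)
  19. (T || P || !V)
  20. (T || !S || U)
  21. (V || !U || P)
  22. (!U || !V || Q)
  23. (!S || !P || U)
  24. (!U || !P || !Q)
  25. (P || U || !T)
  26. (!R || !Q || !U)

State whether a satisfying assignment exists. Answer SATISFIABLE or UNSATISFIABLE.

Set P = True and propagate.
Try Q = False.
Try R = True.
For the remaining variables, S = False, T = False, U = True, V = False works.
Every clause has at least one true literal under this assignment.
So P=True  Q=False  R=True  S=False  T=False  U=True  V=False is a satisfying assignment.

SATISFIABLE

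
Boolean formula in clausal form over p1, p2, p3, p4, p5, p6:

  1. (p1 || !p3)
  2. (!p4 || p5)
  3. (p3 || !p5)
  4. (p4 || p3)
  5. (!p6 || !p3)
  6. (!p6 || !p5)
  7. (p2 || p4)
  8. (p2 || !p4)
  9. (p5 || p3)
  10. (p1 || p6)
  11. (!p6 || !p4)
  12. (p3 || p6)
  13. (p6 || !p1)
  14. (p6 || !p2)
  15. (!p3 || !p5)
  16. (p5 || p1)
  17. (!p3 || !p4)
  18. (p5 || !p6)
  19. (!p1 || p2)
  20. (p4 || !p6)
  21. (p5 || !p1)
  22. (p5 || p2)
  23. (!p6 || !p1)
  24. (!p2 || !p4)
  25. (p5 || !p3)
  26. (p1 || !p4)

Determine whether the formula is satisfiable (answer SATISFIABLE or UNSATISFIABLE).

UNSATISFIABLE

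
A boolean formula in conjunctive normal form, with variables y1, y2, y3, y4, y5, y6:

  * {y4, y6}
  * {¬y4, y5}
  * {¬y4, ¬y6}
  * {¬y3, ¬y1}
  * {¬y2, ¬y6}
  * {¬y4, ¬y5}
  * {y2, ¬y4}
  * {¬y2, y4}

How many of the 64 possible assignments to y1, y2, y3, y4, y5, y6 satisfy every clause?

The models are:
  y1=F y2=F y3=F y4=F y5=F y6=T
  y1=F y2=F y3=F y4=F y5=T y6=T
  y1=F y2=F y3=T y4=F y5=F y6=T
  y1=F y2=F y3=T y4=F y5=T y6=T
  y1=T y2=F y3=F y4=F y5=F y6=T
  y1=T y2=F y3=F y4=F y5=T y6=T
That's 6 in total.

6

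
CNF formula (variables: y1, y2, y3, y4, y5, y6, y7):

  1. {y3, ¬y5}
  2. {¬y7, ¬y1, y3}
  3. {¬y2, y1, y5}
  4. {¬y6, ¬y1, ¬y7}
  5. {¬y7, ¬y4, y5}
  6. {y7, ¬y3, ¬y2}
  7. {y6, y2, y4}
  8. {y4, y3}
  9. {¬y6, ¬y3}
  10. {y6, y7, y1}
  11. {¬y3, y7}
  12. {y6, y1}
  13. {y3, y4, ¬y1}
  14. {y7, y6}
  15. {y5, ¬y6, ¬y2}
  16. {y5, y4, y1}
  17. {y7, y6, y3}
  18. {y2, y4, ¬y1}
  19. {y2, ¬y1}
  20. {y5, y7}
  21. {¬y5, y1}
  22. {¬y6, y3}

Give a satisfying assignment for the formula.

y1 = True, y2 = True, y3 = True, y4 = False, y5 = False, y6 = False, y7 = True

Check each clause:
  1. {y3, ¬y5} — y3 is true.
  2. {¬y1, y3, ¬y7} — y3 is true.
  3. {¬y2, y1, y5} — y1 is true.
  4. {¬y7, ¬y1, ¬y6} — ¬y6 is true.
  5. {¬y4, y5, ¬y7} — ¬y4 is true.
  6. {¬y3, ¬y2, y7} — y7 is true.
  7. {y6, y2, y4} — y2 is true.
  8. {y3, y4} — y3 is true.
  9. {¬y3, ¬y6} — ¬y6 is true.
  10. {y7, y1, y6} — y1 is true.
  11. {¬y3, y7} — y7 is true.
  12. {y6, y1} — y1 is true.
  13. {¬y1, y4, y3} — y3 is true.
  14. {y7, y6} — y7 is true.
  15. {y5, ¬y2, ¬y6} — ¬y6 is true.
  16. {y1, y4, y5} — y1 is true.
  17. {y7, y3, y6} — y3 is true.
  18. {y2, ¬y1, y4} — y2 is true.
  19. {y2, ¬y1} — y2 is true.
  20. {y5, y7} — y7 is true.
  21. {¬y5, y1} — y1 is true.
  22. {¬y6, y3} — ¬y6 is true.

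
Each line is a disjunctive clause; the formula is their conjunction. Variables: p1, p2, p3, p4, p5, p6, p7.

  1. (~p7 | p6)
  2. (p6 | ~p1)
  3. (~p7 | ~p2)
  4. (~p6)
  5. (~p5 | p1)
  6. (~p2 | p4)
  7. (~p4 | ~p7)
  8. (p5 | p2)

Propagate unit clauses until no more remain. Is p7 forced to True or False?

(~p6) is a unit clause: p6 = False.
(p6 | ~p7) with p6 = False leaves only ~p7, so p7 = False.

False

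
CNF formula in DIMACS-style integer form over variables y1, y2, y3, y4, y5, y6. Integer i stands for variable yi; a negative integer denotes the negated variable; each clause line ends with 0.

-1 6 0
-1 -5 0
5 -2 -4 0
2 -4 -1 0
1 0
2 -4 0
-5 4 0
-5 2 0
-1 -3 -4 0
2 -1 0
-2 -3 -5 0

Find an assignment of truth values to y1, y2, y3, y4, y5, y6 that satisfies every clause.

y1=T  y2=T  y3=T  y4=F  y5=F  y6=T

Check each clause:
  1. {¬y1, y6} — y6 is true.
  2. {¬y5, ¬y1} — ¬y5 is true.
  3. {¬y4, ¬y2, y5} — ¬y4 is true.
  4. {y2, ¬y1, ¬y4} — y2 is true.
  5. {y1} — y1 is true.
  6. {y2, ¬y4} — y2 is true.
  7. {y4, ¬y5} — ¬y5 is true.
  8. {¬y5, y2} — y2 is true.
  9. {¬y4, ¬y1, ¬y3} — ¬y4 is true.
  10. {y2, ¬y1} — y2 is true.
  11. {¬y2, ¬y3, ¬y5} — ¬y5 is true.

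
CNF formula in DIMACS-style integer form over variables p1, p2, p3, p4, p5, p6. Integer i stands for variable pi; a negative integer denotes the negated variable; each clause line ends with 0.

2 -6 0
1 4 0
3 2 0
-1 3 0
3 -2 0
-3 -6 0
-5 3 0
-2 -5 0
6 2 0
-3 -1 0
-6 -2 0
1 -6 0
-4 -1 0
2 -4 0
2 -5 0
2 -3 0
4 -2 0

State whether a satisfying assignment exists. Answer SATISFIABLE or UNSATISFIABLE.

p5 occurs only negated in the remaining clauses — set p5 = False.
Try p1 = False.
  then p4 is forced to True.
  then p6 is forced to False.
  then p2 is forced to True.
  then p3 is forced to True.
So p1=F, p2=T, p3=T, p4=T, p5=F, p6=F is a satisfying assignment.

SATISFIABLE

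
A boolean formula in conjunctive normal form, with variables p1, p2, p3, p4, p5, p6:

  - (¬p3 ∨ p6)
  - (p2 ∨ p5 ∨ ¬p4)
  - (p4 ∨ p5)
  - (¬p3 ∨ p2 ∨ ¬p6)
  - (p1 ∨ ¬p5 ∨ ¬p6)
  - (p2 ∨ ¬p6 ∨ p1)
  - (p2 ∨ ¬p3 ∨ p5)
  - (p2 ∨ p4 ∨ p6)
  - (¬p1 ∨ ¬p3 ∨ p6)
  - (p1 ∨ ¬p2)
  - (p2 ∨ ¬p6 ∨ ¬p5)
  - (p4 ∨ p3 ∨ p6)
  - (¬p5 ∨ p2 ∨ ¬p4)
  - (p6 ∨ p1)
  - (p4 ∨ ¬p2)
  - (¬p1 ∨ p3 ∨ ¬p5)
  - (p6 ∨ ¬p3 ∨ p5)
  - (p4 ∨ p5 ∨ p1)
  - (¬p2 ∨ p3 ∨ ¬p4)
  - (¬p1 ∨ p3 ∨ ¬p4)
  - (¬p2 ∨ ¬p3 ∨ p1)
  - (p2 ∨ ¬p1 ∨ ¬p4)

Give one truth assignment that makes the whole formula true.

p1=1, p2=1, p3=1, p4=1, p5=0, p6=1

Set p1 = True and propagate.
For the remaining variables, p2 = True, p3 = True, p4 = True, p5 = False, p6 = True works.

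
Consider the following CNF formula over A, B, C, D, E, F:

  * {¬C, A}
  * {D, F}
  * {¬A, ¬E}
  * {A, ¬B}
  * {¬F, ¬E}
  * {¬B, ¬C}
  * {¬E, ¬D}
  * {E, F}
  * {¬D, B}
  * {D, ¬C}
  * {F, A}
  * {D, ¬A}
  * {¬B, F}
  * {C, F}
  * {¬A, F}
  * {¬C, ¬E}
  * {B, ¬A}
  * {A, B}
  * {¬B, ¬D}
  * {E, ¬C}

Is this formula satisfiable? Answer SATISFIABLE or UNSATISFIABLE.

UNSATISFIABLE

A = True:
  propagation gives E=False, F=True, D=True, B=True; an empty clause results — contradiction.
A = False:
  propagation gives C=False, B=False; an empty clause results — contradiction.
Every branch closes, so no satisfying assignment exists.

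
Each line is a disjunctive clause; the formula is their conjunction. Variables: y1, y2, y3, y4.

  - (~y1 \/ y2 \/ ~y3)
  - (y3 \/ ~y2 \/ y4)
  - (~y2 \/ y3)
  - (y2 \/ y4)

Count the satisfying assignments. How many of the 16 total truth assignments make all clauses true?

Satisfying assignments:
  y1=0 y2=0 y3=0 y4=1
  y1=0 y2=0 y3=1 y4=1
  y1=0 y2=1 y3=1 y4=0
  y1=0 y2=1 y3=1 y4=1
  y1=1 y2=0 y3=0 y4=1
  y1=1 y2=1 y3=1 y4=0
  y1=1 y2=1 y3=1 y4=1
Count: 7.

7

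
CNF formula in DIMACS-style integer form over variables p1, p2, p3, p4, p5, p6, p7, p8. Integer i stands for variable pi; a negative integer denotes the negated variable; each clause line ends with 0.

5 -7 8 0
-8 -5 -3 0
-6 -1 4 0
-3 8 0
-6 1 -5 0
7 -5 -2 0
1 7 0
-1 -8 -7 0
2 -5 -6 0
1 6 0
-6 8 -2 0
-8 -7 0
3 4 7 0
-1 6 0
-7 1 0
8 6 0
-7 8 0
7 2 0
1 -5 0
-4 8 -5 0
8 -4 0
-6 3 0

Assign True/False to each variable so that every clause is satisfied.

p1 = 1, p2 = 1, p3 = 1, p4 = 1, p5 = 0, p6 = 1, p7 = 0, p8 = 1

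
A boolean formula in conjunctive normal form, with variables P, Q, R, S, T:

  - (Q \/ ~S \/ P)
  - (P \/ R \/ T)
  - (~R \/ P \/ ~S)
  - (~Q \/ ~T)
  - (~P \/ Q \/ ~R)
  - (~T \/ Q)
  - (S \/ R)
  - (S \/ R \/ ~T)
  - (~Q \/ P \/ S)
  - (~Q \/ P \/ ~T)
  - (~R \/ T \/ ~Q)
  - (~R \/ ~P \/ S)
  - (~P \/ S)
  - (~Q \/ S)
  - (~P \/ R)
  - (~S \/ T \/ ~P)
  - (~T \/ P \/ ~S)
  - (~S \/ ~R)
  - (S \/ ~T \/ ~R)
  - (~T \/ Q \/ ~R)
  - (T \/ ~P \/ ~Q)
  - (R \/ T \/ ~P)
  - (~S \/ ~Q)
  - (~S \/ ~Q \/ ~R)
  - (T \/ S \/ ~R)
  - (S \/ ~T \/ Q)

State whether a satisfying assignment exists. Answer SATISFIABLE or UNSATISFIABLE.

UNSATISFIABLE

S = True:
  propagation gives R=False, P=False, Q=True; an empty clause results — contradiction.
S = False:
  propagation gives R=True, P=False, Q=False, T=False; an empty clause results — contradiction.
Every branch closes, so no satisfying assignment exists.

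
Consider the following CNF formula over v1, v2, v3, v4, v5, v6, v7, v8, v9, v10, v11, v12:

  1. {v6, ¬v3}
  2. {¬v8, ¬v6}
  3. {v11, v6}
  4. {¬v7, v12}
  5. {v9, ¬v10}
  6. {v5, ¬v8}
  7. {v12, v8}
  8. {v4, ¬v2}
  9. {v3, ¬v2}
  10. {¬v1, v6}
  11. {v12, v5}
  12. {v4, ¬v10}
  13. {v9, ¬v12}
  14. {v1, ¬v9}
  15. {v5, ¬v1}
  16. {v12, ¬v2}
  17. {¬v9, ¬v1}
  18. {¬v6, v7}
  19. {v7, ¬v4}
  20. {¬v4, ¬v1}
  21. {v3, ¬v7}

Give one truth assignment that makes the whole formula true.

v1=False, v2=False, v3=False, v4=False, v5=True, v6=False, v7=False, v8=True, v9=False, v10=False, v11=True, v12=False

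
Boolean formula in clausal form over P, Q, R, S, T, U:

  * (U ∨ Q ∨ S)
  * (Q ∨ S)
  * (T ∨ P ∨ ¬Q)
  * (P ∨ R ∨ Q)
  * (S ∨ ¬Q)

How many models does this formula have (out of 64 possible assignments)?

24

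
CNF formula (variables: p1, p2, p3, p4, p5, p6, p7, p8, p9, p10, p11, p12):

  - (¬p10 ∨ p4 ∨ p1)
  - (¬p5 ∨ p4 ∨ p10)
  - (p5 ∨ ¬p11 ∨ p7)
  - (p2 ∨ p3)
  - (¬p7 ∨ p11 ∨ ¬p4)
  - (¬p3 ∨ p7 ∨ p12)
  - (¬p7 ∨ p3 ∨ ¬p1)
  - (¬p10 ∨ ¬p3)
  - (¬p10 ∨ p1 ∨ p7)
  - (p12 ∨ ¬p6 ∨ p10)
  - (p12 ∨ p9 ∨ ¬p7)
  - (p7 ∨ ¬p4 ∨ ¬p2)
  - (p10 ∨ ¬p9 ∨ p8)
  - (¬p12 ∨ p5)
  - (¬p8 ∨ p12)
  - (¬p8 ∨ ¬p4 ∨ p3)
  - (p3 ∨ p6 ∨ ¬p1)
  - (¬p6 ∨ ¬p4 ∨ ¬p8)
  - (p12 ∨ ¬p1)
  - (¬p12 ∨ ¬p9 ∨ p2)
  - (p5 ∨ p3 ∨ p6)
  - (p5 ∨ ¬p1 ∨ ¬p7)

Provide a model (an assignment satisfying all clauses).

p1=F, p2=T, p3=F, p4=T, p5=T, p6=T, p7=T, p8=F, p9=T, p10=T, p11=T, p12=F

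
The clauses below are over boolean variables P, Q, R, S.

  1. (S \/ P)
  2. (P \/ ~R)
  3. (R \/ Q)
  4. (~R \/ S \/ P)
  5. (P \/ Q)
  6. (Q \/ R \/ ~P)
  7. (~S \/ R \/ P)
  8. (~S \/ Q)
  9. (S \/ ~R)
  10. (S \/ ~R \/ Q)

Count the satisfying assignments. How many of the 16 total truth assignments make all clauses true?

The models are:
  P=T Q=T R=F S=F
  P=T Q=T R=F S=T
  P=T Q=T R=T S=T
Count: 3.

3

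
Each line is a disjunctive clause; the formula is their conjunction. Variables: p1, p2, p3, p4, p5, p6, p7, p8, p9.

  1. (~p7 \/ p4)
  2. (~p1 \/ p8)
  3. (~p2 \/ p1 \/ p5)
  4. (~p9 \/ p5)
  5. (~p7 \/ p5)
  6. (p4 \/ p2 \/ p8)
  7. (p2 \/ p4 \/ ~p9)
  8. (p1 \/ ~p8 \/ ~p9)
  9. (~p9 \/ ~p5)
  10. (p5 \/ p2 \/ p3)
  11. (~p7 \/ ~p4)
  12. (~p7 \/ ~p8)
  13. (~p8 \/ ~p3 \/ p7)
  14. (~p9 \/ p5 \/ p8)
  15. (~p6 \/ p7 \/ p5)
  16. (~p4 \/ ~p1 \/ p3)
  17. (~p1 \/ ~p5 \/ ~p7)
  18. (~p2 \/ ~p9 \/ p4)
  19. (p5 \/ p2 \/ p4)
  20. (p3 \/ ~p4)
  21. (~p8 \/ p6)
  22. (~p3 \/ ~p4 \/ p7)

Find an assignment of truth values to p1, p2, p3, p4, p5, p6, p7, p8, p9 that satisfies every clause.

p9 occurs only negated in the remaining clauses — set p9 = False.
Try p1 = False.
For the remaining variables, p2 = False, p3 = False, p4 = False, p5 = True, p6 = True, p7 = False, p8 = True works.
Every clause has at least one true literal under this assignment.

p1=0, p2=0, p3=0, p4=0, p5=1, p6=1, p7=0, p8=1, p9=0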